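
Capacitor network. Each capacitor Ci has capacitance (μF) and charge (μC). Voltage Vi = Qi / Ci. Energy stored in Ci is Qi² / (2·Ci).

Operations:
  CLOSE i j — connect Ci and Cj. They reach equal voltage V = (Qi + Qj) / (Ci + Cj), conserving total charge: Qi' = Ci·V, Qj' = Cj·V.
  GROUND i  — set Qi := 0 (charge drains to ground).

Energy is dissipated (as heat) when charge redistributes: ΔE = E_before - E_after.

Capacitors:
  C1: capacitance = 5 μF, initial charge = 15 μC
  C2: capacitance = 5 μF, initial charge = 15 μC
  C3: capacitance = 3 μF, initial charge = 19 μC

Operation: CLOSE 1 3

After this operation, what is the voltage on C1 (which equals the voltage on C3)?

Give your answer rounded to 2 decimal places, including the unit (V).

Initial: C1(5μF, Q=15μC, V=3.00V), C2(5μF, Q=15μC, V=3.00V), C3(3μF, Q=19μC, V=6.33V)
Op 1: CLOSE 1-3: Q_total=34.00, C_total=8.00, V=4.25; Q1=21.25, Q3=12.75; dissipated=10.417

Answer: 4.25 V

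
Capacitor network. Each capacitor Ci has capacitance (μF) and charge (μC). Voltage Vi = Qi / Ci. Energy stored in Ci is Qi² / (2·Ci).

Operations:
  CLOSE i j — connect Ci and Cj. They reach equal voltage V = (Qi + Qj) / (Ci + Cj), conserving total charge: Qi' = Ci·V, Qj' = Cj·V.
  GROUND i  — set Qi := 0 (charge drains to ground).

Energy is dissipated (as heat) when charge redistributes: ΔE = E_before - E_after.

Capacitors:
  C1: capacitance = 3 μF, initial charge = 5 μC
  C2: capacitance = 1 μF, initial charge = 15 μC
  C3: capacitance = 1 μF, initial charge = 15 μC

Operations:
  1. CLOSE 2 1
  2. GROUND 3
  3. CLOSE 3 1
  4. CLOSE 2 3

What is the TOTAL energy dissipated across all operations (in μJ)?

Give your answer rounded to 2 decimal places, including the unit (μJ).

Answer: 188.93 μJ

Derivation:
Initial: C1(3μF, Q=5μC, V=1.67V), C2(1μF, Q=15μC, V=15.00V), C3(1μF, Q=15μC, V=15.00V)
Op 1: CLOSE 2-1: Q_total=20.00, C_total=4.00, V=5.00; Q2=5.00, Q1=15.00; dissipated=66.667
Op 2: GROUND 3: Q3=0; energy lost=112.500
Op 3: CLOSE 3-1: Q_total=15.00, C_total=4.00, V=3.75; Q3=3.75, Q1=11.25; dissipated=9.375
Op 4: CLOSE 2-3: Q_total=8.75, C_total=2.00, V=4.38; Q2=4.38, Q3=4.38; dissipated=0.391
Total dissipated: 188.932 μJ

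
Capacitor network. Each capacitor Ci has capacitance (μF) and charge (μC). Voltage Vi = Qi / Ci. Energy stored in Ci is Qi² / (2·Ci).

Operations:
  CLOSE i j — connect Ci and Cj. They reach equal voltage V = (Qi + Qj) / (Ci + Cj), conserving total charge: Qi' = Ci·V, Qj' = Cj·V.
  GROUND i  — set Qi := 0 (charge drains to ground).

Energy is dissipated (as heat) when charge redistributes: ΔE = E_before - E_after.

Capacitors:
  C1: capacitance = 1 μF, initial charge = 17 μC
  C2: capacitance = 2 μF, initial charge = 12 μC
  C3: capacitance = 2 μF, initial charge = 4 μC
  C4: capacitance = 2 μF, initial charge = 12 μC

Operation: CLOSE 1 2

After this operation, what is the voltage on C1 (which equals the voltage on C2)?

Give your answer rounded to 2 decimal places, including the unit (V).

Answer: 9.67 V

Derivation:
Initial: C1(1μF, Q=17μC, V=17.00V), C2(2μF, Q=12μC, V=6.00V), C3(2μF, Q=4μC, V=2.00V), C4(2μF, Q=12μC, V=6.00V)
Op 1: CLOSE 1-2: Q_total=29.00, C_total=3.00, V=9.67; Q1=9.67, Q2=19.33; dissipated=40.333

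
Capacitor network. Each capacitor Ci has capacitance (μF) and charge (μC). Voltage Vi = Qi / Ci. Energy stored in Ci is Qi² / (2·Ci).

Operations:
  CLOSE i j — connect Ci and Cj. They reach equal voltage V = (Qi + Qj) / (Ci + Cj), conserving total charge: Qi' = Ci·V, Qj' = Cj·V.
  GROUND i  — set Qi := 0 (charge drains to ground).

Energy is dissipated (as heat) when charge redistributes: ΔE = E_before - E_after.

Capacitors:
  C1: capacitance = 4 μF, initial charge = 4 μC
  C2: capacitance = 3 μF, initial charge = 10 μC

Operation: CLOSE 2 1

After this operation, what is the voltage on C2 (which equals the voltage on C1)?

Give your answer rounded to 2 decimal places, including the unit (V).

Initial: C1(4μF, Q=4μC, V=1.00V), C2(3μF, Q=10μC, V=3.33V)
Op 1: CLOSE 2-1: Q_total=14.00, C_total=7.00, V=2.00; Q2=6.00, Q1=8.00; dissipated=4.667

Answer: 2.00 V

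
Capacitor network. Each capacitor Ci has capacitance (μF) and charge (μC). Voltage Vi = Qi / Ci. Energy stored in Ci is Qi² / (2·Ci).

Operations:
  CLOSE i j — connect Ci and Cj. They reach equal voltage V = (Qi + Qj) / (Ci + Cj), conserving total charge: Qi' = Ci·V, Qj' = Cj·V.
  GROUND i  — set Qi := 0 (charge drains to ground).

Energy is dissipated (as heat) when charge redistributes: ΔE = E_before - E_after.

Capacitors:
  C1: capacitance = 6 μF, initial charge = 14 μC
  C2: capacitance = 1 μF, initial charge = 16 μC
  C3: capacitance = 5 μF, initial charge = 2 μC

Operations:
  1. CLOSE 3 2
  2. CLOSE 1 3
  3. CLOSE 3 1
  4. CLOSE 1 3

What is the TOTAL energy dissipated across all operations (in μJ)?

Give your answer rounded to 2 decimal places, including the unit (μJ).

Initial: C1(6μF, Q=14μC, V=2.33V), C2(1μF, Q=16μC, V=16.00V), C3(5μF, Q=2μC, V=0.40V)
Op 1: CLOSE 3-2: Q_total=18.00, C_total=6.00, V=3.00; Q3=15.00, Q2=3.00; dissipated=101.400
Op 2: CLOSE 1-3: Q_total=29.00, C_total=11.00, V=2.64; Q1=15.82, Q3=13.18; dissipated=0.606
Op 3: CLOSE 3-1: Q_total=29.00, C_total=11.00, V=2.64; Q3=13.18, Q1=15.82; dissipated=0.000
Op 4: CLOSE 1-3: Q_total=29.00, C_total=11.00, V=2.64; Q1=15.82, Q3=13.18; dissipated=0.000
Total dissipated: 102.006 μJ

Answer: 102.01 μJ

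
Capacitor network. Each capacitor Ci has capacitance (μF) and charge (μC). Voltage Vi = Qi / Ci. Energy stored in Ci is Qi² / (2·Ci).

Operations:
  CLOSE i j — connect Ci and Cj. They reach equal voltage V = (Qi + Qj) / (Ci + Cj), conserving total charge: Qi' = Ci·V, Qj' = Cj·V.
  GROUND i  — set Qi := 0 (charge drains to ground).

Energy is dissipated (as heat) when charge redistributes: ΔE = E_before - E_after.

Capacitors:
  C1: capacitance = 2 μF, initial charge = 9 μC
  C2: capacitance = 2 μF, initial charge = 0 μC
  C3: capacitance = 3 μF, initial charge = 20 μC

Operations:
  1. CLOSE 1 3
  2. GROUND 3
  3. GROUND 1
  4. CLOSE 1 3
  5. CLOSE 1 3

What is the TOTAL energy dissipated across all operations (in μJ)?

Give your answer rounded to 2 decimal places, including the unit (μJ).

Answer: 86.92 μJ

Derivation:
Initial: C1(2μF, Q=9μC, V=4.50V), C2(2μF, Q=0μC, V=0.00V), C3(3μF, Q=20μC, V=6.67V)
Op 1: CLOSE 1-3: Q_total=29.00, C_total=5.00, V=5.80; Q1=11.60, Q3=17.40; dissipated=2.817
Op 2: GROUND 3: Q3=0; energy lost=50.460
Op 3: GROUND 1: Q1=0; energy lost=33.640
Op 4: CLOSE 1-3: Q_total=0.00, C_total=5.00, V=0.00; Q1=0.00, Q3=0.00; dissipated=0.000
Op 5: CLOSE 1-3: Q_total=0.00, C_total=5.00, V=0.00; Q1=0.00, Q3=0.00; dissipated=0.000
Total dissipated: 86.917 μJ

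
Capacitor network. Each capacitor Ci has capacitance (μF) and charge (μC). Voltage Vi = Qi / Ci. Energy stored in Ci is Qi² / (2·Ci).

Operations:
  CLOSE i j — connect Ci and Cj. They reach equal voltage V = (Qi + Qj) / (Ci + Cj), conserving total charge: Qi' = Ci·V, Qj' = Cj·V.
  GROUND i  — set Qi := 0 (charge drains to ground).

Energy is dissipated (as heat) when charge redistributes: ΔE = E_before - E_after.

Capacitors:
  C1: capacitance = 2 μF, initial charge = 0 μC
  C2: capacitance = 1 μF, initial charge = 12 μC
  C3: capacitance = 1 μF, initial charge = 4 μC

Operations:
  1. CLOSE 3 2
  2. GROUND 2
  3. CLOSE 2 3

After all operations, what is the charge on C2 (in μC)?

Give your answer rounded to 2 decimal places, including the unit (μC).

Answer: 4.00 μC

Derivation:
Initial: C1(2μF, Q=0μC, V=0.00V), C2(1μF, Q=12μC, V=12.00V), C3(1μF, Q=4μC, V=4.00V)
Op 1: CLOSE 3-2: Q_total=16.00, C_total=2.00, V=8.00; Q3=8.00, Q2=8.00; dissipated=16.000
Op 2: GROUND 2: Q2=0; energy lost=32.000
Op 3: CLOSE 2-3: Q_total=8.00, C_total=2.00, V=4.00; Q2=4.00, Q3=4.00; dissipated=16.000
Final charges: Q1=0.00, Q2=4.00, Q3=4.00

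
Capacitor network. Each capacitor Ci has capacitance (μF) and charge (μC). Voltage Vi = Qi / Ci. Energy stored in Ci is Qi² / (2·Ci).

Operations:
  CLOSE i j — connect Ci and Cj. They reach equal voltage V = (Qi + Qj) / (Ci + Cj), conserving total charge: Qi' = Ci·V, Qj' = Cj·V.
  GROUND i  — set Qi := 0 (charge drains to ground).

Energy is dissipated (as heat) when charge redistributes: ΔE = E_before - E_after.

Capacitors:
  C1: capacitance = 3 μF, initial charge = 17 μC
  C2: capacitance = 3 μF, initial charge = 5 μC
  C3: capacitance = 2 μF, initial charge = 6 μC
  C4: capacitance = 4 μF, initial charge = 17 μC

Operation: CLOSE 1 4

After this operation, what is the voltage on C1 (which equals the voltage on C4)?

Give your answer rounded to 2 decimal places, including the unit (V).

Initial: C1(3μF, Q=17μC, V=5.67V), C2(3μF, Q=5μC, V=1.67V), C3(2μF, Q=6μC, V=3.00V), C4(4μF, Q=17μC, V=4.25V)
Op 1: CLOSE 1-4: Q_total=34.00, C_total=7.00, V=4.86; Q1=14.57, Q4=19.43; dissipated=1.720

Answer: 4.86 V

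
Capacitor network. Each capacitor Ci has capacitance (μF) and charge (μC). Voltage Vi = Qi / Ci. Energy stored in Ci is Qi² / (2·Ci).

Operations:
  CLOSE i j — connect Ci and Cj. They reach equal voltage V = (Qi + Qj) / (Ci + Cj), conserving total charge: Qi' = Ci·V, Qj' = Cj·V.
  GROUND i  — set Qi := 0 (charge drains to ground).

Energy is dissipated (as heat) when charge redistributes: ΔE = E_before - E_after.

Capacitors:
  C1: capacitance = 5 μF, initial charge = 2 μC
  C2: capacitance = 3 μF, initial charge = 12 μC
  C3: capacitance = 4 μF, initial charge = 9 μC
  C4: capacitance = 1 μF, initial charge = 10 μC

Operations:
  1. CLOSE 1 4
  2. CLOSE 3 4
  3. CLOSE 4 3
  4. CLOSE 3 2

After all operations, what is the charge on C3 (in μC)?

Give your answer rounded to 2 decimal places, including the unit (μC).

Answer: 11.89 μC

Derivation:
Initial: C1(5μF, Q=2μC, V=0.40V), C2(3μF, Q=12μC, V=4.00V), C3(4μF, Q=9μC, V=2.25V), C4(1μF, Q=10μC, V=10.00V)
Op 1: CLOSE 1-4: Q_total=12.00, C_total=6.00, V=2.00; Q1=10.00, Q4=2.00; dissipated=38.400
Op 2: CLOSE 3-4: Q_total=11.00, C_total=5.00, V=2.20; Q3=8.80, Q4=2.20; dissipated=0.025
Op 3: CLOSE 4-3: Q_total=11.00, C_total=5.00, V=2.20; Q4=2.20, Q3=8.80; dissipated=0.000
Op 4: CLOSE 3-2: Q_total=20.80, C_total=7.00, V=2.97; Q3=11.89, Q2=8.91; dissipated=2.777
Final charges: Q1=10.00, Q2=8.91, Q3=11.89, Q4=2.20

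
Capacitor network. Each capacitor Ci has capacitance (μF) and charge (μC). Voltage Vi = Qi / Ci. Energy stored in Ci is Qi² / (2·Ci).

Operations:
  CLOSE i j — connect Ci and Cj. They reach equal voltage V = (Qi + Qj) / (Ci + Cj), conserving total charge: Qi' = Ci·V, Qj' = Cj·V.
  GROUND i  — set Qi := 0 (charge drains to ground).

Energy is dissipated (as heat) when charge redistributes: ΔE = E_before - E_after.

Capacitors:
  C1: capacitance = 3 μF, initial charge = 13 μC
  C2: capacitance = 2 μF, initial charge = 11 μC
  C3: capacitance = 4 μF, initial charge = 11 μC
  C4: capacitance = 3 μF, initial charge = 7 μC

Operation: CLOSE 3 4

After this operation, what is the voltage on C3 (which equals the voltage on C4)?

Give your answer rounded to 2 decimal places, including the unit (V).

Initial: C1(3μF, Q=13μC, V=4.33V), C2(2μF, Q=11μC, V=5.50V), C3(4μF, Q=11μC, V=2.75V), C4(3μF, Q=7μC, V=2.33V)
Op 1: CLOSE 3-4: Q_total=18.00, C_total=7.00, V=2.57; Q3=10.29, Q4=7.71; dissipated=0.149

Answer: 2.57 V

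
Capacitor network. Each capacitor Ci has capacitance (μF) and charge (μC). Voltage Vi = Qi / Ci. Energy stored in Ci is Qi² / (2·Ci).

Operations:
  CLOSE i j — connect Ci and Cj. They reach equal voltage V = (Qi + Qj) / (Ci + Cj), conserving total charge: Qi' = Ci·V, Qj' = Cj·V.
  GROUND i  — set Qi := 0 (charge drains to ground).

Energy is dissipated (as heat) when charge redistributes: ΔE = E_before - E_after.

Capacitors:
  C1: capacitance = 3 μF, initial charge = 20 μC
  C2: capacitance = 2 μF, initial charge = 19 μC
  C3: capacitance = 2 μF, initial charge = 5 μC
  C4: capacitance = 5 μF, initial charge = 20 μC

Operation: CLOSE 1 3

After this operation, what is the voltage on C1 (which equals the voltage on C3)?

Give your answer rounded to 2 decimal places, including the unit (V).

Initial: C1(3μF, Q=20μC, V=6.67V), C2(2μF, Q=19μC, V=9.50V), C3(2μF, Q=5μC, V=2.50V), C4(5μF, Q=20μC, V=4.00V)
Op 1: CLOSE 1-3: Q_total=25.00, C_total=5.00, V=5.00; Q1=15.00, Q3=10.00; dissipated=10.417

Answer: 5.00 V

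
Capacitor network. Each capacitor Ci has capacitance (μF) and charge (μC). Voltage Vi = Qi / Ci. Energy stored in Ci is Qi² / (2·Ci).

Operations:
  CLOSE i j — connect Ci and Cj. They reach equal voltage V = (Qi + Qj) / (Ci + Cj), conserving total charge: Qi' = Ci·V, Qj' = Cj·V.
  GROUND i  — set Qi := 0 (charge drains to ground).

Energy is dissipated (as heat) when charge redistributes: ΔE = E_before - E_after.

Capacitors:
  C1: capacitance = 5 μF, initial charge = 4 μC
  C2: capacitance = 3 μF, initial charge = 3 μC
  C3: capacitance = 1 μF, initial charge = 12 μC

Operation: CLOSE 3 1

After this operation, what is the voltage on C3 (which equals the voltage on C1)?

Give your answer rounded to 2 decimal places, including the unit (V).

Initial: C1(5μF, Q=4μC, V=0.80V), C2(3μF, Q=3μC, V=1.00V), C3(1μF, Q=12μC, V=12.00V)
Op 1: CLOSE 3-1: Q_total=16.00, C_total=6.00, V=2.67; Q3=2.67, Q1=13.33; dissipated=52.267

Answer: 2.67 V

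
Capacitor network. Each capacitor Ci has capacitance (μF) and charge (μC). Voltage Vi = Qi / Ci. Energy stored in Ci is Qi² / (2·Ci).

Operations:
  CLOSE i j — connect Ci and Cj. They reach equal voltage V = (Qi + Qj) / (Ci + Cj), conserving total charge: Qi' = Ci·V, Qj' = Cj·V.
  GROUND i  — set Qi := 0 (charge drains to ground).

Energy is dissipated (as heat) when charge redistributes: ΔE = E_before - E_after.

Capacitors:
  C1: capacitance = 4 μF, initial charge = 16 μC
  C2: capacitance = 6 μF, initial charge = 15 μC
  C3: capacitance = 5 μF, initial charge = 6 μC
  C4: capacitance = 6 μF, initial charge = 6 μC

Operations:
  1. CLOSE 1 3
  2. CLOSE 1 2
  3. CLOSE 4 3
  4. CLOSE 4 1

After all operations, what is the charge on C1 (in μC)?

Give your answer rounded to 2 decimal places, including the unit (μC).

Answer: 7.94 μC

Derivation:
Initial: C1(4μF, Q=16μC, V=4.00V), C2(6μF, Q=15μC, V=2.50V), C3(5μF, Q=6μC, V=1.20V), C4(6μF, Q=6μC, V=1.00V)
Op 1: CLOSE 1-3: Q_total=22.00, C_total=9.00, V=2.44; Q1=9.78, Q3=12.22; dissipated=8.711
Op 2: CLOSE 1-2: Q_total=24.78, C_total=10.00, V=2.48; Q1=9.91, Q2=14.87; dissipated=0.004
Op 3: CLOSE 4-3: Q_total=18.22, C_total=11.00, V=1.66; Q4=9.94, Q3=8.28; dissipated=2.845
Op 4: CLOSE 4-1: Q_total=19.85, C_total=10.00, V=1.99; Q4=11.91, Q1=7.94; dissipated=0.809
Final charges: Q1=7.94, Q2=14.87, Q3=8.28, Q4=11.91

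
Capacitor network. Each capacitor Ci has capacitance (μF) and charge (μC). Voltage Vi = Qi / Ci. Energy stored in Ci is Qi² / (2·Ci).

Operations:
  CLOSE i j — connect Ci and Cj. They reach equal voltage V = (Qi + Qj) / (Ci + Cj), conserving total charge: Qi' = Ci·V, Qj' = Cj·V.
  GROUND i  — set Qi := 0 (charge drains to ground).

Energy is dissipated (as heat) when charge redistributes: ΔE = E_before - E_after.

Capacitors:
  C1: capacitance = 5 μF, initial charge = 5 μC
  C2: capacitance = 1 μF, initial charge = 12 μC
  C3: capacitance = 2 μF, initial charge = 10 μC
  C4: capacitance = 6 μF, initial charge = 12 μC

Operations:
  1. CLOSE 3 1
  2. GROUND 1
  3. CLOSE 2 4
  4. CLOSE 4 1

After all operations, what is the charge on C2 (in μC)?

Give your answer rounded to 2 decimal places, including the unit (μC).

Initial: C1(5μF, Q=5μC, V=1.00V), C2(1μF, Q=12μC, V=12.00V), C3(2μF, Q=10μC, V=5.00V), C4(6μF, Q=12μC, V=2.00V)
Op 1: CLOSE 3-1: Q_total=15.00, C_total=7.00, V=2.14; Q3=4.29, Q1=10.71; dissipated=11.429
Op 2: GROUND 1: Q1=0; energy lost=11.480
Op 3: CLOSE 2-4: Q_total=24.00, C_total=7.00, V=3.43; Q2=3.43, Q4=20.57; dissipated=42.857
Op 4: CLOSE 4-1: Q_total=20.57, C_total=11.00, V=1.87; Q4=11.22, Q1=9.35; dissipated=16.030
Final charges: Q1=9.35, Q2=3.43, Q3=4.29, Q4=11.22

Answer: 3.43 μC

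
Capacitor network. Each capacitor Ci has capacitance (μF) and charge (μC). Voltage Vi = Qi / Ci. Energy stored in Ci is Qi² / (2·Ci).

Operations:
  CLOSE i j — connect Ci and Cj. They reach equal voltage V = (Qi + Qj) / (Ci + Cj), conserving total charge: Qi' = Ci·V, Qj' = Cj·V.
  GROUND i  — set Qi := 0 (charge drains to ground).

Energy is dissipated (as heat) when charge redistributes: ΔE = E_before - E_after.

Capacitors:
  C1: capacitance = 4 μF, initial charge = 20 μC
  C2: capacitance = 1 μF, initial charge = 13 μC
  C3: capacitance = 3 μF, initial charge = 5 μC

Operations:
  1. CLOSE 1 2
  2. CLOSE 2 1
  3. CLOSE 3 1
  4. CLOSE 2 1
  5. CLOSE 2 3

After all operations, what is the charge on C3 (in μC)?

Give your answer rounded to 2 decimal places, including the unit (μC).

Initial: C1(4μF, Q=20μC, V=5.00V), C2(1μF, Q=13μC, V=13.00V), C3(3μF, Q=5μC, V=1.67V)
Op 1: CLOSE 1-2: Q_total=33.00, C_total=5.00, V=6.60; Q1=26.40, Q2=6.60; dissipated=25.600
Op 2: CLOSE 2-1: Q_total=33.00, C_total=5.00, V=6.60; Q2=6.60, Q1=26.40; dissipated=0.000
Op 3: CLOSE 3-1: Q_total=31.40, C_total=7.00, V=4.49; Q3=13.46, Q1=17.94; dissipated=20.861
Op 4: CLOSE 2-1: Q_total=24.54, C_total=5.00, V=4.91; Q2=4.91, Q1=19.63; dissipated=1.788
Op 5: CLOSE 2-3: Q_total=18.37, C_total=4.00, V=4.59; Q2=4.59, Q3=13.77; dissipated=0.067
Final charges: Q1=19.63, Q2=4.59, Q3=13.77

Answer: 13.77 μC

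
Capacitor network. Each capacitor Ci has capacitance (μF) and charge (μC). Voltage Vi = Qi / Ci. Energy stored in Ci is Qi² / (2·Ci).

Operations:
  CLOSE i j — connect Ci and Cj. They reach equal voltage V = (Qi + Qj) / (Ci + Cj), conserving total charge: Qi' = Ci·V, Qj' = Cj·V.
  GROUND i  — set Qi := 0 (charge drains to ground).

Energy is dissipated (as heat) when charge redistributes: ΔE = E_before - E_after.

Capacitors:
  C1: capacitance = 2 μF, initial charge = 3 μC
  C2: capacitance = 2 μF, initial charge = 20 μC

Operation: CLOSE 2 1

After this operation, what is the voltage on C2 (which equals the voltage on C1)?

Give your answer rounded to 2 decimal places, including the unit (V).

Initial: C1(2μF, Q=3μC, V=1.50V), C2(2μF, Q=20μC, V=10.00V)
Op 1: CLOSE 2-1: Q_total=23.00, C_total=4.00, V=5.75; Q2=11.50, Q1=11.50; dissipated=36.125

Answer: 5.75 V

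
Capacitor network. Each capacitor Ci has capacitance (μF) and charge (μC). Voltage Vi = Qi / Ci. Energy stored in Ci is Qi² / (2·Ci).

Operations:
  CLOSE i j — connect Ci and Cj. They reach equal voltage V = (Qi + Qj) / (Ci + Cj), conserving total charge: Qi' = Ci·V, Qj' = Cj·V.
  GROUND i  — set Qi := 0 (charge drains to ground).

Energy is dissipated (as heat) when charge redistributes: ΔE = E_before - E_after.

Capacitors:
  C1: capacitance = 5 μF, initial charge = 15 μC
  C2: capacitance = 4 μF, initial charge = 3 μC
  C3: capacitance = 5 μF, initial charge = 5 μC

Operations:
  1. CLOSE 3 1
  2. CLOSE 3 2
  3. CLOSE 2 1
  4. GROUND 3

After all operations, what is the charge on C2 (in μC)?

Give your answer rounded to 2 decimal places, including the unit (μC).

Initial: C1(5μF, Q=15μC, V=3.00V), C2(4μF, Q=3μC, V=0.75V), C3(5μF, Q=5μC, V=1.00V)
Op 1: CLOSE 3-1: Q_total=20.00, C_total=10.00, V=2.00; Q3=10.00, Q1=10.00; dissipated=5.000
Op 2: CLOSE 3-2: Q_total=13.00, C_total=9.00, V=1.44; Q3=7.22, Q2=5.78; dissipated=1.736
Op 3: CLOSE 2-1: Q_total=15.78, C_total=9.00, V=1.75; Q2=7.01, Q1=8.77; dissipated=0.343
Op 4: GROUND 3: Q3=0; energy lost=5.216
Final charges: Q1=8.77, Q2=7.01, Q3=0.00

Answer: 7.01 μC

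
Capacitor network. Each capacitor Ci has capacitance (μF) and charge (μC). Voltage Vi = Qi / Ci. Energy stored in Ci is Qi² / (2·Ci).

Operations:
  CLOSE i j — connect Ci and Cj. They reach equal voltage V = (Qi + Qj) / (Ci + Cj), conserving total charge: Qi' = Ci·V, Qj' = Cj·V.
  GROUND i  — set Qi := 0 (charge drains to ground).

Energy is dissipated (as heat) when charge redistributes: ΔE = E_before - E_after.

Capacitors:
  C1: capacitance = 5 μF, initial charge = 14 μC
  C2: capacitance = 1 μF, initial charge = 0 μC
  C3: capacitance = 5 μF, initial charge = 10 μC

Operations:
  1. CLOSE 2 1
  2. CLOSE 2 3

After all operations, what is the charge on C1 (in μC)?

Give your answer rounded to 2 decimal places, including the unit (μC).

Answer: 11.67 μC

Derivation:
Initial: C1(5μF, Q=14μC, V=2.80V), C2(1μF, Q=0μC, V=0.00V), C3(5μF, Q=10μC, V=2.00V)
Op 1: CLOSE 2-1: Q_total=14.00, C_total=6.00, V=2.33; Q2=2.33, Q1=11.67; dissipated=3.267
Op 2: CLOSE 2-3: Q_total=12.33, C_total=6.00, V=2.06; Q2=2.06, Q3=10.28; dissipated=0.046
Final charges: Q1=11.67, Q2=2.06, Q3=10.28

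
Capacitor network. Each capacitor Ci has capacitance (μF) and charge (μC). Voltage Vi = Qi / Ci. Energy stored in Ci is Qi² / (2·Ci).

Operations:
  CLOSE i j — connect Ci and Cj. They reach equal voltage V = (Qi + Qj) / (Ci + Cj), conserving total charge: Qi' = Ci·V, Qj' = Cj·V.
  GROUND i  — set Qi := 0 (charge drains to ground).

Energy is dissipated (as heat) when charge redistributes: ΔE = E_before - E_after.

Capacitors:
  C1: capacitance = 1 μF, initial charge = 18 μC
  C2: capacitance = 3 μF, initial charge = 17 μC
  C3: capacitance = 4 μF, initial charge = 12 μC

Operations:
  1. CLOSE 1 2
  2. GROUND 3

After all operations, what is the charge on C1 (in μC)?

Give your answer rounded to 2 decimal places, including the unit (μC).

Answer: 8.75 μC

Derivation:
Initial: C1(1μF, Q=18μC, V=18.00V), C2(3μF, Q=17μC, V=5.67V), C3(4μF, Q=12μC, V=3.00V)
Op 1: CLOSE 1-2: Q_total=35.00, C_total=4.00, V=8.75; Q1=8.75, Q2=26.25; dissipated=57.042
Op 2: GROUND 3: Q3=0; energy lost=18.000
Final charges: Q1=8.75, Q2=26.25, Q3=0.00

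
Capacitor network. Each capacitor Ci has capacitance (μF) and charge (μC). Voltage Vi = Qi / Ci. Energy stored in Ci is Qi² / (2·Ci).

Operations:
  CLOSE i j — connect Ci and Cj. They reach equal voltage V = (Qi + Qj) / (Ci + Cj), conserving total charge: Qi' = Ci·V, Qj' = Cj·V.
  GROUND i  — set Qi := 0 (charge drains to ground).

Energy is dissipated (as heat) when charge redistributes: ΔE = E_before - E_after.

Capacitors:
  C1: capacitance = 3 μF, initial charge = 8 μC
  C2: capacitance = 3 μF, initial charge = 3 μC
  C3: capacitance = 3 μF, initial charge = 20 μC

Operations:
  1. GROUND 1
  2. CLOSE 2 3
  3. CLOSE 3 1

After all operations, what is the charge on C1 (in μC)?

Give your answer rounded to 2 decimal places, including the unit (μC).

Initial: C1(3μF, Q=8μC, V=2.67V), C2(3μF, Q=3μC, V=1.00V), C3(3μF, Q=20μC, V=6.67V)
Op 1: GROUND 1: Q1=0; energy lost=10.667
Op 2: CLOSE 2-3: Q_total=23.00, C_total=6.00, V=3.83; Q2=11.50, Q3=11.50; dissipated=24.083
Op 3: CLOSE 3-1: Q_total=11.50, C_total=6.00, V=1.92; Q3=5.75, Q1=5.75; dissipated=11.021
Final charges: Q1=5.75, Q2=11.50, Q3=5.75

Answer: 5.75 μC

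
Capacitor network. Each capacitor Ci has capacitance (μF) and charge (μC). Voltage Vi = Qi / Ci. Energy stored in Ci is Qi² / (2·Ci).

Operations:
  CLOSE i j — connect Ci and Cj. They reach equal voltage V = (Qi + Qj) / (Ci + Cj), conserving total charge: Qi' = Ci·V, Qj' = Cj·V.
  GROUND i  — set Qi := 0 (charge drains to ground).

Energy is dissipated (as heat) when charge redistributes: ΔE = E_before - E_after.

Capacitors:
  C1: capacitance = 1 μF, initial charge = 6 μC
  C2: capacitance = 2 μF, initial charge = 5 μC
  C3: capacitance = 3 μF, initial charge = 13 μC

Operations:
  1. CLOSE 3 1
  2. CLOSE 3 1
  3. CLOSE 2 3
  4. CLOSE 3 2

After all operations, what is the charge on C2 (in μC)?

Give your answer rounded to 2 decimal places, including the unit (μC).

Answer: 7.70 μC

Derivation:
Initial: C1(1μF, Q=6μC, V=6.00V), C2(2μF, Q=5μC, V=2.50V), C3(3μF, Q=13μC, V=4.33V)
Op 1: CLOSE 3-1: Q_total=19.00, C_total=4.00, V=4.75; Q3=14.25, Q1=4.75; dissipated=1.042
Op 2: CLOSE 3-1: Q_total=19.00, C_total=4.00, V=4.75; Q3=14.25, Q1=4.75; dissipated=0.000
Op 3: CLOSE 2-3: Q_total=19.25, C_total=5.00, V=3.85; Q2=7.70, Q3=11.55; dissipated=3.038
Op 4: CLOSE 3-2: Q_total=19.25, C_total=5.00, V=3.85; Q3=11.55, Q2=7.70; dissipated=0.000
Final charges: Q1=4.75, Q2=7.70, Q3=11.55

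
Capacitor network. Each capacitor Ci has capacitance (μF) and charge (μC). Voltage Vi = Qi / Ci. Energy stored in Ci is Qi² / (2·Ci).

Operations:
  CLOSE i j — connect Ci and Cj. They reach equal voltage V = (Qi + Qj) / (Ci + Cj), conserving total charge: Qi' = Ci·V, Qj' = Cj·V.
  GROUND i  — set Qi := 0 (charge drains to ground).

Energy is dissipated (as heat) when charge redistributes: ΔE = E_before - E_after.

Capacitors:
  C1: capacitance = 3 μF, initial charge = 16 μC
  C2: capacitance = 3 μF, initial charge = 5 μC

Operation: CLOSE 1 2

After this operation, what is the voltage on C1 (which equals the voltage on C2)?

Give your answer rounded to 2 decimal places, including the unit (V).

Answer: 3.50 V

Derivation:
Initial: C1(3μF, Q=16μC, V=5.33V), C2(3μF, Q=5μC, V=1.67V)
Op 1: CLOSE 1-2: Q_total=21.00, C_total=6.00, V=3.50; Q1=10.50, Q2=10.50; dissipated=10.083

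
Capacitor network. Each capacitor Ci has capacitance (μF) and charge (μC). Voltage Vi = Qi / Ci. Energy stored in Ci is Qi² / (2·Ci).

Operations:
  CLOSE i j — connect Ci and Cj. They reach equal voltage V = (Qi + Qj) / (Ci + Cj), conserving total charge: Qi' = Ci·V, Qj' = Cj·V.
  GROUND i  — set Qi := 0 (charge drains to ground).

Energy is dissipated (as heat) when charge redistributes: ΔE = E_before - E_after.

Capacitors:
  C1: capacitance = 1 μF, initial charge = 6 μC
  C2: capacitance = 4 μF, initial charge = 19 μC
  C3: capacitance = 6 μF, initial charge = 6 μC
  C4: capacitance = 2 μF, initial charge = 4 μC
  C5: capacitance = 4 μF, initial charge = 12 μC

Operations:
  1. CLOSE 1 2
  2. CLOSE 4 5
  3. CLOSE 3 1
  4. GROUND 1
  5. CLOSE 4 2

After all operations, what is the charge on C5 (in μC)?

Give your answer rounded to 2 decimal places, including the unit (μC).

Initial: C1(1μF, Q=6μC, V=6.00V), C2(4μF, Q=19μC, V=4.75V), C3(6μF, Q=6μC, V=1.00V), C4(2μF, Q=4μC, V=2.00V), C5(4μF, Q=12μC, V=3.00V)
Op 1: CLOSE 1-2: Q_total=25.00, C_total=5.00, V=5.00; Q1=5.00, Q2=20.00; dissipated=0.625
Op 2: CLOSE 4-5: Q_total=16.00, C_total=6.00, V=2.67; Q4=5.33, Q5=10.67; dissipated=0.667
Op 3: CLOSE 3-1: Q_total=11.00, C_total=7.00, V=1.57; Q3=9.43, Q1=1.57; dissipated=6.857
Op 4: GROUND 1: Q1=0; energy lost=1.235
Op 5: CLOSE 4-2: Q_total=25.33, C_total=6.00, V=4.22; Q4=8.44, Q2=16.89; dissipated=3.630
Final charges: Q1=0.00, Q2=16.89, Q3=9.43, Q4=8.44, Q5=10.67

Answer: 10.67 μC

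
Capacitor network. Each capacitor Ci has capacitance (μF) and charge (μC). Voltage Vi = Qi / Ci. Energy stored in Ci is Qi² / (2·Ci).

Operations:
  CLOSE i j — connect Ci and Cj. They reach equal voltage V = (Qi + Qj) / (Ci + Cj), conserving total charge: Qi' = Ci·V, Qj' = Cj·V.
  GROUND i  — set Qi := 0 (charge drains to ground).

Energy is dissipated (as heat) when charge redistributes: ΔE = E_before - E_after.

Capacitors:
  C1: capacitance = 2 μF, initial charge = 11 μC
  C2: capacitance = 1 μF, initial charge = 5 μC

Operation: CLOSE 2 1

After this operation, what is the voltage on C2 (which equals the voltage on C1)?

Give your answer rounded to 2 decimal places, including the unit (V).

Answer: 5.33 V

Derivation:
Initial: C1(2μF, Q=11μC, V=5.50V), C2(1μF, Q=5μC, V=5.00V)
Op 1: CLOSE 2-1: Q_total=16.00, C_total=3.00, V=5.33; Q2=5.33, Q1=10.67; dissipated=0.083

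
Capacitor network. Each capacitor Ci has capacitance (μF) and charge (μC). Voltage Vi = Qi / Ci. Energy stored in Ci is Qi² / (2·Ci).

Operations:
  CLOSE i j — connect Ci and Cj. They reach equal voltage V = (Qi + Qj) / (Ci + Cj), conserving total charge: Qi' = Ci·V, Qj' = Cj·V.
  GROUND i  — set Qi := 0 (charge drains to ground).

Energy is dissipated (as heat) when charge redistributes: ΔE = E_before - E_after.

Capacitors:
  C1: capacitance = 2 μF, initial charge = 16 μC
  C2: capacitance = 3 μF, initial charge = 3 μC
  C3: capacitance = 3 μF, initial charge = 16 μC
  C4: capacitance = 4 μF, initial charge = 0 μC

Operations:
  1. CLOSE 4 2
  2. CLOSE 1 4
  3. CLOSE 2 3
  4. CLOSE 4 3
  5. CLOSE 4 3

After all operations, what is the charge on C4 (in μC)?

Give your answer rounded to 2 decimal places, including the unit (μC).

Initial: C1(2μF, Q=16μC, V=8.00V), C2(3μF, Q=3μC, V=1.00V), C3(3μF, Q=16μC, V=5.33V), C4(4μF, Q=0μC, V=0.00V)
Op 1: CLOSE 4-2: Q_total=3.00, C_total=7.00, V=0.43; Q4=1.71, Q2=1.29; dissipated=0.857
Op 2: CLOSE 1-4: Q_total=17.71, C_total=6.00, V=2.95; Q1=5.90, Q4=11.81; dissipated=38.218
Op 3: CLOSE 2-3: Q_total=17.29, C_total=6.00, V=2.88; Q2=8.64, Q3=8.64; dissipated=18.043
Op 4: CLOSE 4-3: Q_total=20.45, C_total=7.00, V=2.92; Q4=11.69, Q3=8.77; dissipated=0.004
Op 5: CLOSE 4-3: Q_total=20.45, C_total=7.00, V=2.92; Q4=11.69, Q3=8.77; dissipated=0.000
Final charges: Q1=5.90, Q2=8.64, Q3=8.77, Q4=11.69

Answer: 11.69 μC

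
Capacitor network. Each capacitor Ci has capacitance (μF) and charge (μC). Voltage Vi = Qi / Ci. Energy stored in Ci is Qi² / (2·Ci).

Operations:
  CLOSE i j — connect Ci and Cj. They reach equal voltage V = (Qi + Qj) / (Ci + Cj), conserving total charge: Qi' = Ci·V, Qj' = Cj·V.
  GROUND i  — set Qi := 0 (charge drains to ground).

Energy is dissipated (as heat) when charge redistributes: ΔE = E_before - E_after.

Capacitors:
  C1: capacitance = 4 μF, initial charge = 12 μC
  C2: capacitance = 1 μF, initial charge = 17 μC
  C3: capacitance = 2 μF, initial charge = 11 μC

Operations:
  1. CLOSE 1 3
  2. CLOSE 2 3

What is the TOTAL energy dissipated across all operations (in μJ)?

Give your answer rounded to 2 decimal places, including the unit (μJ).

Initial: C1(4μF, Q=12μC, V=3.00V), C2(1μF, Q=17μC, V=17.00V), C3(2μF, Q=11μC, V=5.50V)
Op 1: CLOSE 1-3: Q_total=23.00, C_total=6.00, V=3.83; Q1=15.33, Q3=7.67; dissipated=4.167
Op 2: CLOSE 2-3: Q_total=24.67, C_total=3.00, V=8.22; Q2=8.22, Q3=16.44; dissipated=57.787
Total dissipated: 61.954 μJ

Answer: 61.95 μJ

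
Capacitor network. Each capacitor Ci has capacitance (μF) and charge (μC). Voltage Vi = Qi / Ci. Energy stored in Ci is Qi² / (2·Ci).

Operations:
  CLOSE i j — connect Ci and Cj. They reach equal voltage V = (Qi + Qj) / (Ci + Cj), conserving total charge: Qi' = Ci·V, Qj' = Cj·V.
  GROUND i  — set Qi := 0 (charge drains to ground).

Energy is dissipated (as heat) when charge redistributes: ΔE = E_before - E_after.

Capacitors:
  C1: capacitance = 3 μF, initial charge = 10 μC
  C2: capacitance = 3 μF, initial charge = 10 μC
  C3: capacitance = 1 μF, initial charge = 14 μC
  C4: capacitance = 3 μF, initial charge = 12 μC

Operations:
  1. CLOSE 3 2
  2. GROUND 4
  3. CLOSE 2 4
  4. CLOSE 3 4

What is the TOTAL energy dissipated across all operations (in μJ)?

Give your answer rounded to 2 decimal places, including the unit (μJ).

Initial: C1(3μF, Q=10μC, V=3.33V), C2(3μF, Q=10μC, V=3.33V), C3(1μF, Q=14μC, V=14.00V), C4(3μF, Q=12μC, V=4.00V)
Op 1: CLOSE 3-2: Q_total=24.00, C_total=4.00, V=6.00; Q3=6.00, Q2=18.00; dissipated=42.667
Op 2: GROUND 4: Q4=0; energy lost=24.000
Op 3: CLOSE 2-4: Q_total=18.00, C_total=6.00, V=3.00; Q2=9.00, Q4=9.00; dissipated=27.000
Op 4: CLOSE 3-4: Q_total=15.00, C_total=4.00, V=3.75; Q3=3.75, Q4=11.25; dissipated=3.375
Total dissipated: 97.042 μJ

Answer: 97.04 μJ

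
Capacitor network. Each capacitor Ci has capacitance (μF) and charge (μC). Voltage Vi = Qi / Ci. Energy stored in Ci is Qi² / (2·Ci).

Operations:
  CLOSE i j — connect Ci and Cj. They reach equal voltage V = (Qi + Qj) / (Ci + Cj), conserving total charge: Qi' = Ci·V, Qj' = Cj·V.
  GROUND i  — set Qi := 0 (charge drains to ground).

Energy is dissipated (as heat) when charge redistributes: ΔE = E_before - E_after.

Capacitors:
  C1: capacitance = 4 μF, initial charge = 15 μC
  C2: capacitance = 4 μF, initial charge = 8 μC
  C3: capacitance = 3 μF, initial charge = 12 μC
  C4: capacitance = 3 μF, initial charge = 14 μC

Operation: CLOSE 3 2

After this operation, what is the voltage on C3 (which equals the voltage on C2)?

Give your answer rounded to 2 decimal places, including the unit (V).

Initial: C1(4μF, Q=15μC, V=3.75V), C2(4μF, Q=8μC, V=2.00V), C3(3μF, Q=12μC, V=4.00V), C4(3μF, Q=14μC, V=4.67V)
Op 1: CLOSE 3-2: Q_total=20.00, C_total=7.00, V=2.86; Q3=8.57, Q2=11.43; dissipated=3.429

Answer: 2.86 V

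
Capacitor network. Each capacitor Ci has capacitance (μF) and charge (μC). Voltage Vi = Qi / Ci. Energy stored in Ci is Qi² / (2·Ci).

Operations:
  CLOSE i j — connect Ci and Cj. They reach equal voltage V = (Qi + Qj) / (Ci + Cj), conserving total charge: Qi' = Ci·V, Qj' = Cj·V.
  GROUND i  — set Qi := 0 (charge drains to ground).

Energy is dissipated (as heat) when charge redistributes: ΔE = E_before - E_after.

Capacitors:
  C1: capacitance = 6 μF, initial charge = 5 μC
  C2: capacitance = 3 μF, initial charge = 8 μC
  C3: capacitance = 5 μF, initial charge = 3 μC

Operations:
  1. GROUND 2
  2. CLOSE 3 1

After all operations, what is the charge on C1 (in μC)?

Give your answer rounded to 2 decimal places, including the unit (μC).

Answer: 4.36 μC

Derivation:
Initial: C1(6μF, Q=5μC, V=0.83V), C2(3μF, Q=8μC, V=2.67V), C3(5μF, Q=3μC, V=0.60V)
Op 1: GROUND 2: Q2=0; energy lost=10.667
Op 2: CLOSE 3-1: Q_total=8.00, C_total=11.00, V=0.73; Q3=3.64, Q1=4.36; dissipated=0.074
Final charges: Q1=4.36, Q2=0.00, Q3=3.64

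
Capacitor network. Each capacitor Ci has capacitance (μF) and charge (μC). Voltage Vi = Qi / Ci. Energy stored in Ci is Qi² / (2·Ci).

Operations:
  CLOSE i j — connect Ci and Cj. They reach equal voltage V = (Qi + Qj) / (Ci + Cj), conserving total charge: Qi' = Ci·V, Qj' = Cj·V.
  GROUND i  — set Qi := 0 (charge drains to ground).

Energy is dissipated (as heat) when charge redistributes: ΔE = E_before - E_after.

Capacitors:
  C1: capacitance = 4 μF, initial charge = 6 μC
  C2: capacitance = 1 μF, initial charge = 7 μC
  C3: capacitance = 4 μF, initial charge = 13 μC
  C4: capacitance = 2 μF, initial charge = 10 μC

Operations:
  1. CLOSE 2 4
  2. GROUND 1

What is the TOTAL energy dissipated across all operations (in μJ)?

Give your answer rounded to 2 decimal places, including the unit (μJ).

Initial: C1(4μF, Q=6μC, V=1.50V), C2(1μF, Q=7μC, V=7.00V), C3(4μF, Q=13μC, V=3.25V), C4(2μF, Q=10μC, V=5.00V)
Op 1: CLOSE 2-4: Q_total=17.00, C_total=3.00, V=5.67; Q2=5.67, Q4=11.33; dissipated=1.333
Op 2: GROUND 1: Q1=0; energy lost=4.500
Total dissipated: 5.833 μJ

Answer: 5.83 μJ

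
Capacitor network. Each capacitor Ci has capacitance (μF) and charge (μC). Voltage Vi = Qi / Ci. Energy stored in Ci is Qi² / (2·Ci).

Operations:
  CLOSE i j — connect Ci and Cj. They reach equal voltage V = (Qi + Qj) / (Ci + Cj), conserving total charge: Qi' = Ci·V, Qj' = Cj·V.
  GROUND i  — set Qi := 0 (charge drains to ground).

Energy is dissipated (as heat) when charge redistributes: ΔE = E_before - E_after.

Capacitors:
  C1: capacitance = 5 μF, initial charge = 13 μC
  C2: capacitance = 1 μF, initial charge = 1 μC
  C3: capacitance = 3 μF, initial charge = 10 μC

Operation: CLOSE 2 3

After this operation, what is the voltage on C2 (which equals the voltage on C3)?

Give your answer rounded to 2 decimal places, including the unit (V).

Initial: C1(5μF, Q=13μC, V=2.60V), C2(1μF, Q=1μC, V=1.00V), C3(3μF, Q=10μC, V=3.33V)
Op 1: CLOSE 2-3: Q_total=11.00, C_total=4.00, V=2.75; Q2=2.75, Q3=8.25; dissipated=2.042

Answer: 2.75 V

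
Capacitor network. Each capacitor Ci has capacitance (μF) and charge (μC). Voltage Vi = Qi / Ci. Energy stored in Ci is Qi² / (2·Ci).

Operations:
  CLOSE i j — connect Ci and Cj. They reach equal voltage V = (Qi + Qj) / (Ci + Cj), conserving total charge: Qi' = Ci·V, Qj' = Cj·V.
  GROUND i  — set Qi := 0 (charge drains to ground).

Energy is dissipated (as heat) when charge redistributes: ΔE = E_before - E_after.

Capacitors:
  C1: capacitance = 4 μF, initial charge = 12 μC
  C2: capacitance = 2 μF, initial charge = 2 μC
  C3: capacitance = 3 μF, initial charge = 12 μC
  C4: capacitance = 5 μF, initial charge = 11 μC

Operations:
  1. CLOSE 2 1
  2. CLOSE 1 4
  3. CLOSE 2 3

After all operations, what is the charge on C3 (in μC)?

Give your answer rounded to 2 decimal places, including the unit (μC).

Answer: 10.00 μC

Derivation:
Initial: C1(4μF, Q=12μC, V=3.00V), C2(2μF, Q=2μC, V=1.00V), C3(3μF, Q=12μC, V=4.00V), C4(5μF, Q=11μC, V=2.20V)
Op 1: CLOSE 2-1: Q_total=14.00, C_total=6.00, V=2.33; Q2=4.67, Q1=9.33; dissipated=2.667
Op 2: CLOSE 1-4: Q_total=20.33, C_total=9.00, V=2.26; Q1=9.04, Q4=11.30; dissipated=0.020
Op 3: CLOSE 2-3: Q_total=16.67, C_total=5.00, V=3.33; Q2=6.67, Q3=10.00; dissipated=1.667
Final charges: Q1=9.04, Q2=6.67, Q3=10.00, Q4=11.30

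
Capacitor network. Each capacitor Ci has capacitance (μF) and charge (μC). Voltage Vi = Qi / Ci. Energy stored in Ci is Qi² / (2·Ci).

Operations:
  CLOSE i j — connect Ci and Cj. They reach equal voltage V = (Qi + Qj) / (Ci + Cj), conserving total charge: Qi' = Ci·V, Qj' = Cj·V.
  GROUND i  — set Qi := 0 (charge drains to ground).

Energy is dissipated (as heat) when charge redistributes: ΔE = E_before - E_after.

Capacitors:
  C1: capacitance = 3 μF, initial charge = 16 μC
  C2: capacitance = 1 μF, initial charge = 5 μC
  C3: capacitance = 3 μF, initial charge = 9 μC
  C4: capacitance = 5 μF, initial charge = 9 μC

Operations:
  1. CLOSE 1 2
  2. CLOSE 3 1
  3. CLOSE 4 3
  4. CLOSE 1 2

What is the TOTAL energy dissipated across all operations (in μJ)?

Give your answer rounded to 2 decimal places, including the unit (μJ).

Answer: 9.38 μJ

Derivation:
Initial: C1(3μF, Q=16μC, V=5.33V), C2(1μF, Q=5μC, V=5.00V), C3(3μF, Q=9μC, V=3.00V), C4(5μF, Q=9μC, V=1.80V)
Op 1: CLOSE 1-2: Q_total=21.00, C_total=4.00, V=5.25; Q1=15.75, Q2=5.25; dissipated=0.042
Op 2: CLOSE 3-1: Q_total=24.75, C_total=6.00, V=4.12; Q3=12.38, Q1=12.38; dissipated=3.797
Op 3: CLOSE 4-3: Q_total=21.38, C_total=8.00, V=2.67; Q4=13.36, Q3=8.02; dissipated=5.068
Op 4: CLOSE 1-2: Q_total=17.62, C_total=4.00, V=4.41; Q1=13.22, Q2=4.41; dissipated=0.475
Total dissipated: 9.381 μJ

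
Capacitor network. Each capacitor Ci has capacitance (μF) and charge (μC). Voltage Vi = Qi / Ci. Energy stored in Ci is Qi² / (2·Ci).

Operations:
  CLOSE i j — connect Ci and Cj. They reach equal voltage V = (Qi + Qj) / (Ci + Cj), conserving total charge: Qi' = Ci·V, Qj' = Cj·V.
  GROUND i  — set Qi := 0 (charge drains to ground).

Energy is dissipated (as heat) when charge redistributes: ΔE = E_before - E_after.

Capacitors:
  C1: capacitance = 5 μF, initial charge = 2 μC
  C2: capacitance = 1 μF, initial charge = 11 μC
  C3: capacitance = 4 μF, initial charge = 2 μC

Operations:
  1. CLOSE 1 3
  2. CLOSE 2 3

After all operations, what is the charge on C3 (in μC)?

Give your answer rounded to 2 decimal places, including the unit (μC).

Initial: C1(5μF, Q=2μC, V=0.40V), C2(1μF, Q=11μC, V=11.00V), C3(4μF, Q=2μC, V=0.50V)
Op 1: CLOSE 1-3: Q_total=4.00, C_total=9.00, V=0.44; Q1=2.22, Q3=1.78; dissipated=0.011
Op 2: CLOSE 2-3: Q_total=12.78, C_total=5.00, V=2.56; Q2=2.56, Q3=10.22; dissipated=44.568
Final charges: Q1=2.22, Q2=2.56, Q3=10.22

Answer: 10.22 μC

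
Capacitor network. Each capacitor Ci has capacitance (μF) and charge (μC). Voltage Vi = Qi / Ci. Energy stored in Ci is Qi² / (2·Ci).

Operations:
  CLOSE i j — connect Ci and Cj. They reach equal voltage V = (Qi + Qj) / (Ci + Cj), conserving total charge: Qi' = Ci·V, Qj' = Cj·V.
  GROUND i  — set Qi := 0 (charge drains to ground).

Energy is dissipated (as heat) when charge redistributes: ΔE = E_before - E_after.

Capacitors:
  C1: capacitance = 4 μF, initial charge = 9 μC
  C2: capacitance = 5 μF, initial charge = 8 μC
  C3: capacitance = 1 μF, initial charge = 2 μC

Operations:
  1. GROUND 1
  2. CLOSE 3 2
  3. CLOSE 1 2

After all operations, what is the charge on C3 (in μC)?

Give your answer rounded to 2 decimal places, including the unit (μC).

Initial: C1(4μF, Q=9μC, V=2.25V), C2(5μF, Q=8μC, V=1.60V), C3(1μF, Q=2μC, V=2.00V)
Op 1: GROUND 1: Q1=0; energy lost=10.125
Op 2: CLOSE 3-2: Q_total=10.00, C_total=6.00, V=1.67; Q3=1.67, Q2=8.33; dissipated=0.067
Op 3: CLOSE 1-2: Q_total=8.33, C_total=9.00, V=0.93; Q1=3.70, Q2=4.63; dissipated=3.086
Final charges: Q1=3.70, Q2=4.63, Q3=1.67

Answer: 1.67 μC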